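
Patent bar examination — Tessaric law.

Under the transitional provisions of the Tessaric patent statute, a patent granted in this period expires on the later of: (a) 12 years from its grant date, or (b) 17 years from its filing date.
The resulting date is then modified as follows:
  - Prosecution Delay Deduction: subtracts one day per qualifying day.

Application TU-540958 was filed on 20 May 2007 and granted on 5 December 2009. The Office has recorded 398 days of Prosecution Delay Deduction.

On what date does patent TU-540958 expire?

(a) grant + 12 years → 5 December 2021.
(b) filing + 17 years → 20 May 2024.
Later of the two: 20 May 2024.
Prosecution Delay Deduction: −398 days → 18 April 2023.

April 18, 2023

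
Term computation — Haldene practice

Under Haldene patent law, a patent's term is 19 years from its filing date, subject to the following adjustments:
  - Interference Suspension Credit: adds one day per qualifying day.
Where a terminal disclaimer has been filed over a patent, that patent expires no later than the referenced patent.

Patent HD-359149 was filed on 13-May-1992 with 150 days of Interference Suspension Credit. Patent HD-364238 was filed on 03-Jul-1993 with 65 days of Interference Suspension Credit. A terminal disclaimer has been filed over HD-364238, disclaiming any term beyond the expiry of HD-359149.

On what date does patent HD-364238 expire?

Natural term of HD-364238:
  Base: filing + 19 years → 3 July 2012.
  Interference Suspension Credit: +65 days → 6 September 2012.
Expiry of referenced patent HD-359149:
  Base: filing + 19 years → 13 May 2011.
  Interference Suspension Credit: +150 days → 10 October 2011.
Terminal disclaimer: HD-364238 expires on the earlier of 6 September 2012 and 10 October 2011.

October 10, 2011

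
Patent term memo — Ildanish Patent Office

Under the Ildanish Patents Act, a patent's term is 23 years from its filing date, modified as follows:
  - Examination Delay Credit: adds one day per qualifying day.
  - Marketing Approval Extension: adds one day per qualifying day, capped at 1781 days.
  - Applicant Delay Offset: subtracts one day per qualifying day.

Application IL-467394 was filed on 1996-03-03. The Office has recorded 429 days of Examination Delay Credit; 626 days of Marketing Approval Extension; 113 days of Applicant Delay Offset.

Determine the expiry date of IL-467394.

Base term: filing date + 23 years → 3 March 2019.
Examination Delay Credit: +429 days → 5 May 2020.
Marketing Approval Extension: 626 days (within the 1781-day cap) → +626 days → 21 January 2022.
Applicant Delay Offset: −113 days → 30 September 2021.

2021-09-30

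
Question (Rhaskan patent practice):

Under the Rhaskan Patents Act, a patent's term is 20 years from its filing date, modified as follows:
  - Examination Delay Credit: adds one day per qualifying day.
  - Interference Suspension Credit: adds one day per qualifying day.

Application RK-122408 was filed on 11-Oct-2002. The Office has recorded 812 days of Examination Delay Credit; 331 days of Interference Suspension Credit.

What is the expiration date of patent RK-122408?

November 27, 2025

Base term: filing date + 20 years → 11 October 2022.
Examination Delay Credit: +812 days → 31 December 2024.
Interference Suspension Credit: +331 days → 27 November 2025.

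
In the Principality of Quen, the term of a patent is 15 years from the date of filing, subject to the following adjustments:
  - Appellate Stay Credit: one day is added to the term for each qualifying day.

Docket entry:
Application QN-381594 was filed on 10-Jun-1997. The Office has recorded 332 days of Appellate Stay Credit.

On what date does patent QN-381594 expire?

Base term: filing date + 15 years → 10 June 2012.
Appellate Stay Credit: +332 days → 8 May 2013.

May 8, 2013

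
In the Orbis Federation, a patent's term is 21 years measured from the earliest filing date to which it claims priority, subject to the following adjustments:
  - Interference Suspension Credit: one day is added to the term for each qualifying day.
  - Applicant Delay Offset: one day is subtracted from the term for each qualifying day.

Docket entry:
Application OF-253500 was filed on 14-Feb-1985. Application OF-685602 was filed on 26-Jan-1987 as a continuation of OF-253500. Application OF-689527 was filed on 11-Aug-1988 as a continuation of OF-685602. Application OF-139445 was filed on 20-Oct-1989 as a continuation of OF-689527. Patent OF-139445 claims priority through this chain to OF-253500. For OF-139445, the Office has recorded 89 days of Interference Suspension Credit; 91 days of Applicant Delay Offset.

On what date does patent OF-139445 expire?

Earliest priority filing: 14 February 1985.
Base term: 14 February 1985 + 21 years → 14 February 2006.
Interference Suspension Credit: +89 days → 14 May 2006.
Applicant Delay Offset: −91 days → 12 February 2006.

2006-02-12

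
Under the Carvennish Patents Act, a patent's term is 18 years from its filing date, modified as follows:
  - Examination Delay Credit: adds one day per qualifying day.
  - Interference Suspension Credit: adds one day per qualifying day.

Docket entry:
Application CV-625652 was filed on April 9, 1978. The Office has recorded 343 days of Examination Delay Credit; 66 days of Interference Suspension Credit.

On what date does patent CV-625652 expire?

Base term: filing date + 18 years → 9 April 1996.
Examination Delay Credit: +343 days → 18 March 1997.
Interference Suspension Credit: +66 days → 23 May 1997.

May 23, 1997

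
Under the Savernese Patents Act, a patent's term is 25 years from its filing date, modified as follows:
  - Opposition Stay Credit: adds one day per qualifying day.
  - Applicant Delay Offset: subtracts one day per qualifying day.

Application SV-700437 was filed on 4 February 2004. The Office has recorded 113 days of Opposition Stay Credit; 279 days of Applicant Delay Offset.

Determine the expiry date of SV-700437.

2028-08-22

Base term: filing date + 25 years → 4 February 2029.
Opposition Stay Credit: +113 days → 28 May 2029.
Applicant Delay Offset: −279 days → 22 August 2028.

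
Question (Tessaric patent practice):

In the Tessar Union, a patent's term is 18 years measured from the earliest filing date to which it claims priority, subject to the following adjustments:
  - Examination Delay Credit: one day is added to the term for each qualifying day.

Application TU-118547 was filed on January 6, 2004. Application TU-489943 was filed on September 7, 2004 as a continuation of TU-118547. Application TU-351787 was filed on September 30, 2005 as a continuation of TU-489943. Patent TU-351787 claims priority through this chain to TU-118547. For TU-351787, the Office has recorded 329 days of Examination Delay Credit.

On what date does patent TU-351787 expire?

December 1, 2022

Earliest priority filing: 6 January 2004.
Base term: 6 January 2004 + 18 years → 6 January 2022.
Examination Delay Credit: +329 days → 1 December 2022.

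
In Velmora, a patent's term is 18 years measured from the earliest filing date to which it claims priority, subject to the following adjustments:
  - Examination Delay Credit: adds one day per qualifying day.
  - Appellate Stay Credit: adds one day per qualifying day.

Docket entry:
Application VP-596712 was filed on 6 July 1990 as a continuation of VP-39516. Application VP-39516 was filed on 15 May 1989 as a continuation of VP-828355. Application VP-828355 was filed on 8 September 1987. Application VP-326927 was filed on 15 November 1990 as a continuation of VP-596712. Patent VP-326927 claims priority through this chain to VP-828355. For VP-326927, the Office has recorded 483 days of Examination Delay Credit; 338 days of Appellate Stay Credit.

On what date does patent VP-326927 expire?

Earliest priority filing: 8 September 1987.
Base term: 8 September 1987 + 18 years → 8 September 2005.
Examination Delay Credit: +483 days → 4 January 2007.
Appellate Stay Credit: +338 days → 8 December 2007.

December 8, 2007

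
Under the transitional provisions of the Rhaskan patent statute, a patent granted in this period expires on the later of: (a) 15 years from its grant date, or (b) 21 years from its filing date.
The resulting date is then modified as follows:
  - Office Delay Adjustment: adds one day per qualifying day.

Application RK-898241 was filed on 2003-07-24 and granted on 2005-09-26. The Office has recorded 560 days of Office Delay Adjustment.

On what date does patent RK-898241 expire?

(a) grant + 15 years → 26 September 2020.
(b) filing + 21 years → 24 July 2024.
Later of the two: 24 July 2024.
Office Delay Adjustment: +560 days → 4 February 2026.

2026-02-04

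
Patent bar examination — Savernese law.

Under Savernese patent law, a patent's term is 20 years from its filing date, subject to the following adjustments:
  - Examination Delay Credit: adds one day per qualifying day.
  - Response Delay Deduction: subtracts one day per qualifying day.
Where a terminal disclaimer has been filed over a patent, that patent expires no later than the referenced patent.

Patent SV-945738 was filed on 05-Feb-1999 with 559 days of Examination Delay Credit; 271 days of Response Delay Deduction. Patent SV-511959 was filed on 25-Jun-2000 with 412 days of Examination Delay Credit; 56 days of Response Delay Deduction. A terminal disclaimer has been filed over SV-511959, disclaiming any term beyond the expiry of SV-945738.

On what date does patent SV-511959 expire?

November 20, 2019

Natural term of SV-511959:
  Base: filing + 20 years → 25 June 2020.
  Examination Delay Credit: +412 days → 11 August 2021.
  Response Delay Deduction: −56 days → 16 June 2021.
Expiry of referenced patent SV-945738:
  Base: filing + 20 years → 5 February 2019.
  Examination Delay Credit: +559 days → 17 August 2020.
  Response Delay Deduction: −271 days → 20 November 2019.
Terminal disclaimer: SV-511959 expires on the earlier of 16 June 2021 and 20 November 2019.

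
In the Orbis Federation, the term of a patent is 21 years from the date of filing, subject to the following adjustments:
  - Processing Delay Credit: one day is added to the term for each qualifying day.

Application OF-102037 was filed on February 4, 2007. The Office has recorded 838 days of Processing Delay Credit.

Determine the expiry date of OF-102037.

2030-05-22

Base term: filing date + 21 years → 4 February 2028.
Processing Delay Credit: +838 days → 22 May 2030.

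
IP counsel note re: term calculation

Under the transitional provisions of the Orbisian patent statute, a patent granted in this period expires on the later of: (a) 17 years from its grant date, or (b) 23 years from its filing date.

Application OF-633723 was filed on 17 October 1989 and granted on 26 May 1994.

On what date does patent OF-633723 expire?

October 17, 2012

(a) grant + 17 years → 26 May 2011.
(b) filing + 23 years → 17 October 2012.
Later of the two: 17 October 2012.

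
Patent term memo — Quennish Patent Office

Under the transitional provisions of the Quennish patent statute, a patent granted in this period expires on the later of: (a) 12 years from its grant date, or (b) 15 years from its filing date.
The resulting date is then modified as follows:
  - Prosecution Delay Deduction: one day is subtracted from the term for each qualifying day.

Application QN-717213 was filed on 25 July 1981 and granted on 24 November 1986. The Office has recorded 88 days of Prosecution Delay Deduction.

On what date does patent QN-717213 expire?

1998-08-28

(a) grant + 12 years → 24 November 1998.
(b) filing + 15 years → 25 July 1996.
Later of the two: 24 November 1998.
Prosecution Delay Deduction: −88 days → 28 August 1998.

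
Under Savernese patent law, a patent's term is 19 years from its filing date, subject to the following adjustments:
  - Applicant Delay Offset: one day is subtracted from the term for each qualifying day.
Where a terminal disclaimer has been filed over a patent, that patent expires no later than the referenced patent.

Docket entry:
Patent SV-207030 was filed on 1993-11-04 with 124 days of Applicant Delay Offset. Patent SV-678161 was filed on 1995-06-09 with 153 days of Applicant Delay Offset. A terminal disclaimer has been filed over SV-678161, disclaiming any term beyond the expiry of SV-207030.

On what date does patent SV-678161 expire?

2012-07-03

Natural term of SV-678161:
  Base: filing + 19 years → 9 June 2014.
  Applicant Delay Offset: −153 days → 7 January 2014.
Expiry of referenced patent SV-207030:
  Base: filing + 19 years → 4 November 2012.
  Applicant Delay Offset: −124 days → 3 July 2012.
Terminal disclaimer: SV-678161 expires on the earlier of 7 January 2014 and 3 July 2012.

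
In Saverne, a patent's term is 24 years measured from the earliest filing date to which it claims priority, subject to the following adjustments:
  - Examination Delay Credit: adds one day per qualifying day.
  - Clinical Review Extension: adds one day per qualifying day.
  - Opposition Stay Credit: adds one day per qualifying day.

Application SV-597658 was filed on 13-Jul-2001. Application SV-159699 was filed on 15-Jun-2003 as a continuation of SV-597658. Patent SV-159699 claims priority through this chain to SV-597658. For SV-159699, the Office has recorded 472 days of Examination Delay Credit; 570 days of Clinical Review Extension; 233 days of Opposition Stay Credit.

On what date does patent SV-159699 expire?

January 8, 2029

Earliest priority filing: 13 July 2001.
Base term: 13 July 2001 + 24 years → 13 July 2025.
Examination Delay Credit: +472 days → 28 October 2026.
Clinical Review Extension: +570 days → 20 May 2028.
Opposition Stay Credit: +233 days → 8 January 2029.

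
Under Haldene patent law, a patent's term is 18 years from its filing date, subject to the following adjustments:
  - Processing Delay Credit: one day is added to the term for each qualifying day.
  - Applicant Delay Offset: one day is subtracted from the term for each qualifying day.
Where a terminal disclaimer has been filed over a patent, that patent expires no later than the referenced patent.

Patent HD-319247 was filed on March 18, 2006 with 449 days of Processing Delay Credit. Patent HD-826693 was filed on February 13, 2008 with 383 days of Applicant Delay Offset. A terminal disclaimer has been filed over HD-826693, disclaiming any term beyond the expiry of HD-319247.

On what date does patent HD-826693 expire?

Natural term of HD-826693:
  Base: filing + 18 years → 13 February 2026.
  Applicant Delay Offset: −383 days → 26 January 2025.
Expiry of referenced patent HD-319247:
  Base: filing + 18 years → 18 March 2024.
  Processing Delay Credit: +449 days → 10 June 2025.
Terminal disclaimer: HD-826693 expires on the earlier of 26 January 2025 and 10 June 2025.

January 26, 2025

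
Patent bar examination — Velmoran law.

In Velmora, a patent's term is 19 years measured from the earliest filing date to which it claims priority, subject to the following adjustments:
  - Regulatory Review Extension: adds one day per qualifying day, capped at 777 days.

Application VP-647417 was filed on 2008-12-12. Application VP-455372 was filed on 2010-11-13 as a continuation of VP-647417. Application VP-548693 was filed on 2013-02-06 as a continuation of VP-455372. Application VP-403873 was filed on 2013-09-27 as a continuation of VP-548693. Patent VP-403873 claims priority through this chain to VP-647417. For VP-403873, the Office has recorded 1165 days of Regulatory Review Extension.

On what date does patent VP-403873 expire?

Earliest priority filing: 12 December 2008.
Base term: 12 December 2008 + 19 years → 12 December 2027.
Regulatory Review Extension: 1165 days claimed exceeds the 777-day cap, so +777 days → 27 January 2030.

2030-01-27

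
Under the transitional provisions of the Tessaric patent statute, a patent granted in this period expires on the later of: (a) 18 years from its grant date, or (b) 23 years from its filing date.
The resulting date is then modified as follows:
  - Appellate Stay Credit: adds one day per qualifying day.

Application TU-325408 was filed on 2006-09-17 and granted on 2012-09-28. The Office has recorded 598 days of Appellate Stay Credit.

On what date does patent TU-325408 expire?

(a) grant + 18 years → 28 September 2030.
(b) filing + 23 years → 17 September 2029.
Later of the two: 28 September 2030.
Appellate Stay Credit: +598 days → 18 May 2032.

May 18, 2032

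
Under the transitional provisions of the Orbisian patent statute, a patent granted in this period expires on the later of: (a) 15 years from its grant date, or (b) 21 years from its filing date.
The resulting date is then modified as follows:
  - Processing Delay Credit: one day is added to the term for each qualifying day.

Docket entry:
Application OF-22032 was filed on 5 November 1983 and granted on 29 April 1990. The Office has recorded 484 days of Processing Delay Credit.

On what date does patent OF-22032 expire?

(a) grant + 15 years → 29 April 2005.
(b) filing + 21 years → 5 November 2004.
Later of the two: 29 April 2005.
Processing Delay Credit: +484 days → 26 August 2006.

2006-08-26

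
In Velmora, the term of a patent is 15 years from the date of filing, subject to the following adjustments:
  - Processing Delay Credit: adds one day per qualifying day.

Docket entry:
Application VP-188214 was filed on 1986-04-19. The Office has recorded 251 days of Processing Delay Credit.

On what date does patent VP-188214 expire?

2001-12-26

Base term: filing date + 15 years → 19 April 2001.
Processing Delay Credit: +251 days → 26 December 2001.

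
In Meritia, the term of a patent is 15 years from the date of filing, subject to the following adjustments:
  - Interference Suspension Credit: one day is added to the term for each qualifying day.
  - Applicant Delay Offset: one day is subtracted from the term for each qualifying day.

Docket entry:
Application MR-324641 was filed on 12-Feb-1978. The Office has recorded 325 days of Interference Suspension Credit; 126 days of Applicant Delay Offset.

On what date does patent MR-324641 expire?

1993-08-30

Base term: filing date + 15 years → 12 February 1993.
Interference Suspension Credit: +325 days → 3 January 1994.
Applicant Delay Offset: −126 days → 30 August 1993.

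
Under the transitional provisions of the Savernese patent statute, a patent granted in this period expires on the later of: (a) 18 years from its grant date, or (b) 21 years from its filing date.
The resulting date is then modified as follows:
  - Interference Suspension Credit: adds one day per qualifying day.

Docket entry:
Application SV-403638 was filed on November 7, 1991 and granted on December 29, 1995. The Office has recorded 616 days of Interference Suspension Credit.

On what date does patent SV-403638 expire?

(a) grant + 18 years → 29 December 2013.
(b) filing + 21 years → 7 November 2012.
Later of the two: 29 December 2013.
Interference Suspension Credit: +616 days → 6 September 2015.

September 6, 2015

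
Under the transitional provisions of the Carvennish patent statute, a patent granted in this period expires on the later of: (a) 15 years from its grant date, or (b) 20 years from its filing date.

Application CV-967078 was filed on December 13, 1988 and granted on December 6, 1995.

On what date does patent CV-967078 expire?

(a) grant + 15 years → 6 December 2010.
(b) filing + 20 years → 13 December 2008.
Later of the two: 6 December 2010.

2010-12-06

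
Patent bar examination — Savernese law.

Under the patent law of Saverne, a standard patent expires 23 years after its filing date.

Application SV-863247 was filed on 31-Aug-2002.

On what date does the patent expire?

Filing date + 23 years → 31 August 2025.

August 31, 2025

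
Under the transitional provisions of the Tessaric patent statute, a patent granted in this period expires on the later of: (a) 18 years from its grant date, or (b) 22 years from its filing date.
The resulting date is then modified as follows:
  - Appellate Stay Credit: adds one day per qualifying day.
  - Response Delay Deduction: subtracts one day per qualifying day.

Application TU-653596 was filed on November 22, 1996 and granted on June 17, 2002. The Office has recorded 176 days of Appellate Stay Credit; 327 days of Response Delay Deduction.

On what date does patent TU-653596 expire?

(a) grant + 18 years → 17 June 2020.
(b) filing + 22 years → 22 November 2018.
Later of the two: 17 June 2020.
Appellate Stay Credit: +176 days → 10 December 2020.
Response Delay Deduction: −327 days → 18 January 2020.

January 18, 2020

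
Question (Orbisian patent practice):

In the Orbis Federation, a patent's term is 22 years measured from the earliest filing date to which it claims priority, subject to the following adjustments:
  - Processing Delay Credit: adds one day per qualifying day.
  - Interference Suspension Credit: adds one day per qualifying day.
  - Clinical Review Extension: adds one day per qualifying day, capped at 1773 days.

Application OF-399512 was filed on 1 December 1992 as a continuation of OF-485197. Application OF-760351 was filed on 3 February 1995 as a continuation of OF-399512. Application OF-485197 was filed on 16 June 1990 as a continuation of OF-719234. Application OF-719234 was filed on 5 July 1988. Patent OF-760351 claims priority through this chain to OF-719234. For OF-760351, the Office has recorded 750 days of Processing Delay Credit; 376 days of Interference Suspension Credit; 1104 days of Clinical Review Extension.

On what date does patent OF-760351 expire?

Earliest priority filing: 5 July 1988.
Base term: 5 July 1988 + 22 years → 5 July 2010.
Processing Delay Credit: +750 days → 24 July 2012.
Interference Suspension Credit: +376 days → 4 August 2013.
Clinical Review Extension: 1104 days (within the 1773-day cap) → +1104 days → 12 August 2016.

2016-08-12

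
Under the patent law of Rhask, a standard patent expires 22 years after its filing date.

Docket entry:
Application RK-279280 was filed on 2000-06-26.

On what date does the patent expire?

June 26, 2022

Filing date + 22 years → 26 June 2022.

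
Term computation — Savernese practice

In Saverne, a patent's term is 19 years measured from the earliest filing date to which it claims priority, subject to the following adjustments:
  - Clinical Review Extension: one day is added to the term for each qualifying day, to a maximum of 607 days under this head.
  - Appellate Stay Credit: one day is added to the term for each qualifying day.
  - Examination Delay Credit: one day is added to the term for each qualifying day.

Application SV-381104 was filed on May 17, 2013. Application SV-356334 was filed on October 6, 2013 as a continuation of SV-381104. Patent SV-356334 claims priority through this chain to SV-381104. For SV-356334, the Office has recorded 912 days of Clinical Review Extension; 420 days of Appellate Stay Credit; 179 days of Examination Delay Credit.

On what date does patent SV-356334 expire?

Earliest priority filing: 17 May 2013.
Base term: 17 May 2013 + 19 years → 17 May 2032.
Clinical Review Extension: 912 days claimed exceeds the 607-day cap, so +607 days → 14 January 2034.
Appellate Stay Credit: +420 days → 10 March 2035.
Examination Delay Credit: +179 days → 5 September 2035.

September 5, 2035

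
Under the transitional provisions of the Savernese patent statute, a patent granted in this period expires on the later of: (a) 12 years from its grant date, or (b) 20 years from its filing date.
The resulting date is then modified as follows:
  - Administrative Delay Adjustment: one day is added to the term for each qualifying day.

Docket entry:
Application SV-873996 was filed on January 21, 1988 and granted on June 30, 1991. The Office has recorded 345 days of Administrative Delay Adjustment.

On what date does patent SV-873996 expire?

(a) grant + 12 years → 30 June 2003.
(b) filing + 20 years → 21 January 2008.
Later of the two: 21 January 2008.
Administrative Delay Adjustment: +345 days → 31 December 2008.

2008-12-31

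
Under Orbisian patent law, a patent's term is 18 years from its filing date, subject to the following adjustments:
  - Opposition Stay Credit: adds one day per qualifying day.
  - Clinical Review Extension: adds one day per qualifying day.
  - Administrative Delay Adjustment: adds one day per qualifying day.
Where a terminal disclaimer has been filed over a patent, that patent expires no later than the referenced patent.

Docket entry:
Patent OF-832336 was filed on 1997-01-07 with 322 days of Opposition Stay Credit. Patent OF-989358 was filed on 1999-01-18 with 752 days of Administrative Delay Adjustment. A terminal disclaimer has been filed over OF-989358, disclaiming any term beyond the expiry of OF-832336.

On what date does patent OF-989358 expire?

2015-11-25

Natural term of OF-989358:
  Base: filing + 18 years → 18 January 2017.
  Administrative Delay Adjustment: +752 days → 9 February 2019.
Expiry of referenced patent OF-832336:
  Base: filing + 18 years → 7 January 2015.
  Opposition Stay Credit: +322 days → 25 November 2015.
Terminal disclaimer: OF-989358 expires on the earlier of 9 February 2019 and 25 November 2015.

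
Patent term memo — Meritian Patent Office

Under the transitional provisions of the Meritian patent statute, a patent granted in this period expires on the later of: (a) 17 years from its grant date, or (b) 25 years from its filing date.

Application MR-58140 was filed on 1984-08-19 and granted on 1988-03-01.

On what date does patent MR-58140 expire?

2009-08-19

(a) grant + 17 years → 1 March 2005.
(b) filing + 25 years → 19 August 2009.
Later of the two: 19 August 2009.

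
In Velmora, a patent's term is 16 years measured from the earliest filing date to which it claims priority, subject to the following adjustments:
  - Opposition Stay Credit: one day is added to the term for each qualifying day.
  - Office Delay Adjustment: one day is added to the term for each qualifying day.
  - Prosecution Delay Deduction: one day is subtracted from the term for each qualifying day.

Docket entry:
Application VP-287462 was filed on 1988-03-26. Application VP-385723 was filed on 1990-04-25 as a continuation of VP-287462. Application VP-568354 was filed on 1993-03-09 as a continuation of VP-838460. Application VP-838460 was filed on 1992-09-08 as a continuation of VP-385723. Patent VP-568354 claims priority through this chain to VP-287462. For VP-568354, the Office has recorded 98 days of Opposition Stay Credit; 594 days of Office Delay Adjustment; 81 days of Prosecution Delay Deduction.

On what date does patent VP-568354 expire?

Earliest priority filing: 26 March 1988.
Base term: 26 March 1988 + 16 years → 26 March 2004.
Opposition Stay Credit: +98 days → 2 July 2004.
Office Delay Adjustment: +594 days → 16 February 2006.
Prosecution Delay Deduction: −81 days → 27 November 2005.

2005-11-27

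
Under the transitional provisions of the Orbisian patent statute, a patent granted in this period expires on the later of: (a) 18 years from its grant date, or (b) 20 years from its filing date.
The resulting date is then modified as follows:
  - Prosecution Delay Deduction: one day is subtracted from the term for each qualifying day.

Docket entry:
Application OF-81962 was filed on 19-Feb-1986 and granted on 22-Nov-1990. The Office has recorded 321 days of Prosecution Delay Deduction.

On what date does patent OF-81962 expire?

January 6, 2008

(a) grant + 18 years → 22 November 2008.
(b) filing + 20 years → 19 February 2006.
Later of the two: 22 November 2008.
Prosecution Delay Deduction: −321 days → 6 January 2008.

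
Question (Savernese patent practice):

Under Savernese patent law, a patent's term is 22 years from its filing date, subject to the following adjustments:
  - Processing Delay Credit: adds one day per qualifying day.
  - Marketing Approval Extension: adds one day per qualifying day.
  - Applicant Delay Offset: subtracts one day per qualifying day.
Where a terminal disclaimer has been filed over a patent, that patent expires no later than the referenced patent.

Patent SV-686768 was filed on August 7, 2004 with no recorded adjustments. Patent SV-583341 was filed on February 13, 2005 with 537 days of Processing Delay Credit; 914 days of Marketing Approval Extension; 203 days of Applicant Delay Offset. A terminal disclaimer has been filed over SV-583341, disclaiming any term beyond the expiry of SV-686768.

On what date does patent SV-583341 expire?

2026-08-07

Natural term of SV-583341:
  Base: filing + 22 years → 13 February 2027.
  Processing Delay Credit: +537 days → 3 August 2028.
  Marketing Approval Extension: +914 days → 3 February 2031.
  Applicant Delay Offset: −203 days → 15 July 2030.
Expiry of referenced patent SV-686768:
  Base: filing + 22 years → 7 August 2026.
Terminal disclaimer: SV-583341 expires on the earlier of 15 July 2030 and 7 August 2026.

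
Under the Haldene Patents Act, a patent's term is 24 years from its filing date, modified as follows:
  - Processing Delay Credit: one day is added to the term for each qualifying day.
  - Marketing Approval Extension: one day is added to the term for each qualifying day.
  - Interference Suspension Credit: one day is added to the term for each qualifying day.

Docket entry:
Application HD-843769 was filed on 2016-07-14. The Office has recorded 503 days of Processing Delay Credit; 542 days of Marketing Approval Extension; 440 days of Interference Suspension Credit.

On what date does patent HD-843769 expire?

2044-08-07

Base term: filing date + 24 years → 14 July 2040.
Processing Delay Credit: +503 days → 29 November 2041.
Marketing Approval Extension: +542 days → 25 May 2043.
Interference Suspension Credit: +440 days → 7 August 2044.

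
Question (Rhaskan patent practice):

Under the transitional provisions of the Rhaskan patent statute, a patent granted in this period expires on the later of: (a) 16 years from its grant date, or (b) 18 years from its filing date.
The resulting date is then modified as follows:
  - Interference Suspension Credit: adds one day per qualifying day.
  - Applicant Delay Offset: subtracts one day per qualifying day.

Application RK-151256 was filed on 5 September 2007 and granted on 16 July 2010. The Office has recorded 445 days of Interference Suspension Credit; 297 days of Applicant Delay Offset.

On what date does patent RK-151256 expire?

(a) grant + 16 years → 16 July 2026.
(b) filing + 18 years → 5 September 2025.
Later of the two: 16 July 2026.
Interference Suspension Credit: +445 days → 4 October 2027.
Applicant Delay Offset: −297 days → 11 December 2026.

2026-12-11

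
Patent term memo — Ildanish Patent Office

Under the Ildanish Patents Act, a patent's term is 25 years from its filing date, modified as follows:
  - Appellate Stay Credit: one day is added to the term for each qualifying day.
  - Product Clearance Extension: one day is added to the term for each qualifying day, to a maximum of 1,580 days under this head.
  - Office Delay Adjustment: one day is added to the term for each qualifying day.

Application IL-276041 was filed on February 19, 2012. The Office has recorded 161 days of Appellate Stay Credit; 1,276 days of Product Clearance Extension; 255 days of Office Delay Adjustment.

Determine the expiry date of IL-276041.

2041-10-08

Base term: filing date + 25 years → 19 February 2037.
Appellate Stay Credit: +161 days → 30 July 2037.
Product Clearance Extension: 1276 days (within the 1580-day cap) → +1276 days → 26 January 2041.
Office Delay Adjustment: +255 days → 8 October 2041.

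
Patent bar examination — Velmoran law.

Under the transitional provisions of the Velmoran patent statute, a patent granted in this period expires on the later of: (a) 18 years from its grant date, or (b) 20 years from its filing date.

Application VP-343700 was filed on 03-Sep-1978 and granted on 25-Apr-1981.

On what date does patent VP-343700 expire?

April 25, 1999

(a) grant + 18 years → 25 April 1999.
(b) filing + 20 years → 3 September 1998.
Later of the two: 25 April 1999.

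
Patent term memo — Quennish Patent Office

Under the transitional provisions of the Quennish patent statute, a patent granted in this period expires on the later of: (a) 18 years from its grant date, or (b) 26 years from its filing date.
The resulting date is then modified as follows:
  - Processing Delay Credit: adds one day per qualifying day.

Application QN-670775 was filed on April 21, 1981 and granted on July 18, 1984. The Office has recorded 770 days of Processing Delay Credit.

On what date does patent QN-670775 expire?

(a) grant + 18 years → 18 July 2002.
(b) filing + 26 years → 21 April 2007.
Later of the two: 21 April 2007.
Processing Delay Credit: +770 days → 30 May 2009.

2009-05-30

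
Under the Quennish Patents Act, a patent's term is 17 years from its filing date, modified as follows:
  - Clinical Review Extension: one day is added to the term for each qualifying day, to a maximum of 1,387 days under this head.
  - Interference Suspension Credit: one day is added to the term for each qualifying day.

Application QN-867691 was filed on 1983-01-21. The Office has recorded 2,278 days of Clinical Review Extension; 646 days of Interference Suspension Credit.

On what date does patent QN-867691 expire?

Base term: filing date + 17 years → 21 January 2000.
Clinical Review Extension: 2278 days claimed exceeds the 1387-day cap, so +1387 days → 8 November 2003.
Interference Suspension Credit: +646 days → 15 August 2005.

August 15, 2005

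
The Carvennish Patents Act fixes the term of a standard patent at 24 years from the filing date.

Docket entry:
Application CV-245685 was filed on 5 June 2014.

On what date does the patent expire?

June 5, 2038

Filing date + 24 years → 5 June 2038.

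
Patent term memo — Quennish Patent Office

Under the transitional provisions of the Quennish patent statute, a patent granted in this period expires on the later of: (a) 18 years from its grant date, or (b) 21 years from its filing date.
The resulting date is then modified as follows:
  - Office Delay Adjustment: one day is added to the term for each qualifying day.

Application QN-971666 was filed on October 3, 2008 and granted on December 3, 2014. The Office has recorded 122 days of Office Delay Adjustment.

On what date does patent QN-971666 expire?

(a) grant + 18 years → 3 December 2032.
(b) filing + 21 years → 3 October 2029.
Later of the two: 3 December 2032.
Office Delay Adjustment: +122 days → 4 April 2033.

2033-04-04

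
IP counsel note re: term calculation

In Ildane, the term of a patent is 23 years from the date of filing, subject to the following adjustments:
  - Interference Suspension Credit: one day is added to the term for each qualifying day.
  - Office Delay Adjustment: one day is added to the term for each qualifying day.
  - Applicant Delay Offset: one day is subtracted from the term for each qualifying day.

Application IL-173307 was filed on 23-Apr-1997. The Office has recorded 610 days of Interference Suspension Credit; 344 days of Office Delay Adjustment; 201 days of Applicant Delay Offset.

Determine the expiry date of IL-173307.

Base term: filing date + 23 years → 23 April 2020.
Interference Suspension Credit: +610 days → 24 December 2021.
Office Delay Adjustment: +344 days → 3 December 2022.
Applicant Delay Offset: −201 days → 16 May 2022.

2022-05-16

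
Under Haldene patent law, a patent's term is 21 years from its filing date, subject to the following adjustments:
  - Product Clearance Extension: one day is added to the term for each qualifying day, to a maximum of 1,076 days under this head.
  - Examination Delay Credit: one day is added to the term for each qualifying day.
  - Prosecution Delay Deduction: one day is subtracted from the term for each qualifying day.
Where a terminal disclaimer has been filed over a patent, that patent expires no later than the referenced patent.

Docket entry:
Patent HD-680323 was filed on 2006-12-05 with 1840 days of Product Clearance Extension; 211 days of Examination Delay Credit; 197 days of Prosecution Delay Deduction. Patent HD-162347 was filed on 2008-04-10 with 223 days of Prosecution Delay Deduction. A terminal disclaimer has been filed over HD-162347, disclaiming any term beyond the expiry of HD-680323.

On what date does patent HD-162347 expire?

Natural term of HD-162347:
  Base: filing + 21 years → 10 April 2029.
  Prosecution Delay Deduction: −223 days → 30 August 2028.
Expiry of referenced patent HD-680323:
  Base: filing + 21 years → 5 December 2027.
  Product Clearance Extension: 1840 days claimed exceeds the 1076-day cap, so +1076 days → 15 November 2030.
  Examination Delay Credit: +211 days → 14 June 2031.
  Prosecution Delay Deduction: −197 days → 29 November 2030.
Terminal disclaimer: HD-162347 expires on the earlier of 30 August 2028 and 29 November 2030.

August 30, 2028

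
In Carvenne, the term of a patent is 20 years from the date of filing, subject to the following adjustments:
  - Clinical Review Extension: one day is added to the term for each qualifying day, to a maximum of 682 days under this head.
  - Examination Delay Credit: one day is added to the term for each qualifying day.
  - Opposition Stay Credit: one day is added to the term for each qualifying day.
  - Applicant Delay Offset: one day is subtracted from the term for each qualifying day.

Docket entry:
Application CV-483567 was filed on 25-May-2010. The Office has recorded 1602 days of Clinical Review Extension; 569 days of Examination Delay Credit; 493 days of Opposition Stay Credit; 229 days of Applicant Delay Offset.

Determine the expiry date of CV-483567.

Base term: filing date + 20 years → 25 May 2030.
Clinical Review Extension: 1602 days claimed exceeds the 682-day cap, so +682 days → 6 April 2032.
Examination Delay Credit: +569 days → 27 October 2033.
Opposition Stay Credit: +493 days → 4 March 2035.
Applicant Delay Offset: −229 days → 18 July 2034.

2034-07-18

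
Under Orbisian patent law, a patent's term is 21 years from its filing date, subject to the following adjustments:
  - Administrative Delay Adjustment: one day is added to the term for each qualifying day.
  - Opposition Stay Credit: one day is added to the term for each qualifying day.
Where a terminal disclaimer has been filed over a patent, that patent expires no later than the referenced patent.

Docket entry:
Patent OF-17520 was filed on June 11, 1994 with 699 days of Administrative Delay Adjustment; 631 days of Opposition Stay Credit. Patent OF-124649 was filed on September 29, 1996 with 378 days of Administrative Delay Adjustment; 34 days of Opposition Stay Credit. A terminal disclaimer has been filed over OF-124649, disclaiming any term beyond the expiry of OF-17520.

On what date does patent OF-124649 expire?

November 15, 2018

Natural term of OF-124649:
  Base: filing + 21 years → 29 September 2017.
  Administrative Delay Adjustment: +378 days → 12 October 2018.
  Opposition Stay Credit: +34 days → 15 November 2018.
Expiry of referenced patent OF-17520:
  Base: filing + 21 years → 11 June 2015.
  Administrative Delay Adjustment: +699 days → 10 May 2017.
  Opposition Stay Credit: +631 days → 31 January 2019.
Terminal disclaimer: OF-124649 expires on the earlier of 15 November 2018 and 31 January 2019.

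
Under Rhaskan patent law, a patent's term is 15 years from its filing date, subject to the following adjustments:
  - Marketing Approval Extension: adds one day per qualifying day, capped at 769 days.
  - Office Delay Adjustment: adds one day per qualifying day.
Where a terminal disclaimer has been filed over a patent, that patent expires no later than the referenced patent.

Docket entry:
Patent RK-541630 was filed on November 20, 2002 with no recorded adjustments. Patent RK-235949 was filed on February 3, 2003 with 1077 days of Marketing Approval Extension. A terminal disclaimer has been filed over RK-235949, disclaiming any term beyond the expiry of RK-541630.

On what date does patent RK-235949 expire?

2017-11-20

Natural term of RK-235949:
  Base: filing + 15 years → 3 February 2018.
  Marketing Approval Extension: 1077 days claimed exceeds the 769-day cap, so +769 days → 13 March 2020.
Expiry of referenced patent RK-541630:
  Base: filing + 15 years → 20 November 2017.
Terminal disclaimer: RK-235949 expires on the earlier of 13 March 2020 and 20 November 2017.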